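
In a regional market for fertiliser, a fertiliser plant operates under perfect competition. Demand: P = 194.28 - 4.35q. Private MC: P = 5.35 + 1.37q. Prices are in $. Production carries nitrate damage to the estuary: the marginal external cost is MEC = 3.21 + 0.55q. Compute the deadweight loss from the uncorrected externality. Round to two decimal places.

Market equilibrium (private): 5.35 + 1.37q = 194.28 - 4.35q → q_m = 33.0297.
Social marginal cost = private MC + MEC = 8.56 + 1.92q.
Set SMC = demand: 8.56 + 1.92q = 194.28 - 4.35q → q* = 29.6204.
The welfare-loss triangle has base |q_m − q*| and height MEC(q_m) (the vertical gap between SMC and demand is zero at q* and MEC at q_m).
DWL = ½ × 3.4093 × 21.3763 = 36.4391.

DWL = $36.44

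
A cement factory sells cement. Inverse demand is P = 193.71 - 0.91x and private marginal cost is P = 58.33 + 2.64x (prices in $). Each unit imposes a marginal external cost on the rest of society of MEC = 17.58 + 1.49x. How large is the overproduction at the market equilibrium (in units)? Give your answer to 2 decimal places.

Market equilibrium (private): 58.33 + 2.64x = 193.71 - 0.91x → x_m = 38.1352.
Social marginal cost = private MC + MEC = 75.91 + 4.13x.
Set SMC = demand: 75.91 + 4.13x = 193.71 - 0.91x → x* = 23.3730.
Gap = |38.1352 − 23.3730| = 14.7622.

14.76 units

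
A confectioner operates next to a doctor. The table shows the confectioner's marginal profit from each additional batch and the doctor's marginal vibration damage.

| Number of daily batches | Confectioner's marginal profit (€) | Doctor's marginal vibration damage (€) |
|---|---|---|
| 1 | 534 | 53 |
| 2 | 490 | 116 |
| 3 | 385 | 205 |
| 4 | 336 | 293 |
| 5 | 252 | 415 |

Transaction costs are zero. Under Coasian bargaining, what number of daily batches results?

4

Bargaining reaches the level where marginal profit last exceeds marginal vibration damage.
That holds through level 4 (336 ≥ 293) but not at 5 (252 < 415).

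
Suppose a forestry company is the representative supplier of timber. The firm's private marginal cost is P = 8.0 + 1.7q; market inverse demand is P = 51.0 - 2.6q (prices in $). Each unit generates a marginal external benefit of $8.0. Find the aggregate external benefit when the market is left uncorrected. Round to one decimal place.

Market equilibrium (private): 8.0 + 1.7q = 51.0 - 2.6q → q_m = 10.0000.
Total external benefit = MEB × q_m = 8.0 × 10.0000 = 80.0000.

$80.0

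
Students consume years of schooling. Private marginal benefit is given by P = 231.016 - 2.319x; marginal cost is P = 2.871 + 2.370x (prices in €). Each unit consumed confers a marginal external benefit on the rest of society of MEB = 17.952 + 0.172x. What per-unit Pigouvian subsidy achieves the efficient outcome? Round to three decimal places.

subsidy = €27.323 per unit

Social marginal benefit = demand + MEB = 248.968 - 2.147x.
Set SMB = MC: 248.968 - 2.147x = 2.871 + 2.370x → x* = 54.4824.
The Pigouvian subsidy equals MEB at x*: 17.952 + 0.172×54.4824 = 27.3230.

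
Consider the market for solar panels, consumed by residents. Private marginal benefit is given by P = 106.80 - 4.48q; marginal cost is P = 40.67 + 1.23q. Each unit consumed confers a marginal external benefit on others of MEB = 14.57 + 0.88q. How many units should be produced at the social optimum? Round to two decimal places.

Social marginal benefit = demand + MEB = 121.37 - 3.60q.
Set SMB = MC: 121.37 - 3.60q = 40.67 + 1.23q → q* = 16.7081.

q* = 16.71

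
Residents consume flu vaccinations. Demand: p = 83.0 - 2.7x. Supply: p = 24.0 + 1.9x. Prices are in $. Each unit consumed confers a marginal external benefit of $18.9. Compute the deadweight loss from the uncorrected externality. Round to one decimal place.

Market equilibrium (private): 24.0 + 1.9x = 83.0 - 2.7x → x_m = 12.8261.
Social marginal benefit = demand + MEB = 101.9 - 2.7x.
Set SMB = MC: 101.9 - 2.7x = 24.0 + 1.9x → x* = 16.9348.
Height of the DWL triangle at x_m is SMB(x_m) − MC(x_m) = MEB(x_m) = 18.9000.
DWL = ½ × 4.1087 × 18.9000 = 38.8272.

DWL = $38.8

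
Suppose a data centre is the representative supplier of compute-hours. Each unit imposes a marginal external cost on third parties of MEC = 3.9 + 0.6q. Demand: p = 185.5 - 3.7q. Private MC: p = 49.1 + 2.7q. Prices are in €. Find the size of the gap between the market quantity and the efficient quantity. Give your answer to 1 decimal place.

2.4 units

Market equilibrium (private): 49.1 + 2.7q = 185.5 - 3.7q → q_m = 21.3125.
Social marginal cost = private MC + MEC = 53.0 + 3.3q.
Set SMC = demand: 53.0 + 3.3q = 185.5 - 3.7q → q* = 18.9286.
Gap = |21.3125 − 18.9286| = 2.3839.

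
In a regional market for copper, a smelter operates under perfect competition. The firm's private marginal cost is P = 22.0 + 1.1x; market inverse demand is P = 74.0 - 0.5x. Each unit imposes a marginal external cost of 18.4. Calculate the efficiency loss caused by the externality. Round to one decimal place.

Market equilibrium (private): 22.0 + 1.1x = 74.0 - 0.5x → x_m = 32.5000.
Social marginal cost = private MC + MEC = 40.4 + 1.1x.
Set SMC = demand: 40.4 + 1.1x = 74.0 - 0.5x → x* = 21.0000.
The welfare-loss triangle has base |x_m − x*| and height MEC(x_m) (the vertical gap between SMC and demand is zero at x* and MEC at x_m).
DWL = ½ × 11.5000 × 18.4000 = 105.8000.

DWL = 105.8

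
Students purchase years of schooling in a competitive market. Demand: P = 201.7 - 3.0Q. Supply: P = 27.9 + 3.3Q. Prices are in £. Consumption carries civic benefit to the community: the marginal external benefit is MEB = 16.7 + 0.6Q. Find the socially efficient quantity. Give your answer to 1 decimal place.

Social marginal benefit = demand + MEB = 218.4 - 2.4Q.
Set SMB = MC: 218.4 - 2.4Q = 27.9 + 3.3Q → Q* = 33.4211.

Q* = 33.4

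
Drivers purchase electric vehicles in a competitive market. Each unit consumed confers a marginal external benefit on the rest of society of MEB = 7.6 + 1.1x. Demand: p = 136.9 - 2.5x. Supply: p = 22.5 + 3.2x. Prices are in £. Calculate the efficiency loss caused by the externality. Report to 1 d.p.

DWL = £95.7

Market equilibrium (private): 22.5 + 3.2x = 136.9 - 2.5x → x_m = 20.0702.
Social marginal benefit = demand + MEB = 144.5 - 1.4x.
Set SMB = MC: 144.5 - 1.4x = 22.5 + 3.2x → x* = 26.5217.
The welfare-loss triangle has base |x_m − x*| and height MEB(x_m) (the vertical gap between SMB and MC is zero at x* and MEB at x_m).
DWL = ½ × 6.4515 × 29.6772 = 95.7312.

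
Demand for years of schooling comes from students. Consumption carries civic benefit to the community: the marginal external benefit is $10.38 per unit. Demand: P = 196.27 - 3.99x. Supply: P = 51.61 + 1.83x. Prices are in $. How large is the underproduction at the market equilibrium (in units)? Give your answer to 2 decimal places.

Market equilibrium (private): 51.61 + 1.83x = 196.27 - 3.99x → x_m = 24.8557.
Social marginal benefit = demand + MEB = 206.65 - 3.99x.
Set SMB = MC: 206.65 - 3.99x = 51.61 + 1.83x → x* = 26.6392.
Gap = |24.8557 − 26.6392| = 1.7835.

1.78 units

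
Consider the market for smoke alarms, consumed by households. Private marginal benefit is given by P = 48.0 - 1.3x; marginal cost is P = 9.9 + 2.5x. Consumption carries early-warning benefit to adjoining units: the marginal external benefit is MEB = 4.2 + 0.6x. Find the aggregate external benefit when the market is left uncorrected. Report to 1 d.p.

72.3

Market equilibrium (private): 9.9 + 2.5x = 48.0 - 1.3x → x_m = 10.0263.
Total external benefit = ∫₀^{x_m} (4.2 + 0.6x) dx = 4.2×10.0263 + ½×0.6×10.0263² = 72.2685.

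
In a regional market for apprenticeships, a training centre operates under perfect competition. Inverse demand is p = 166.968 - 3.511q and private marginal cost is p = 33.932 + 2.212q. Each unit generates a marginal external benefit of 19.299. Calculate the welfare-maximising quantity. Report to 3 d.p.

q* = 26.618

Social marginal cost = private MC − MEB = 14.633 + 2.212q.
Set SMC = demand: 14.633 + 2.212q = 166.968 - 3.511q → q* = 26.6180.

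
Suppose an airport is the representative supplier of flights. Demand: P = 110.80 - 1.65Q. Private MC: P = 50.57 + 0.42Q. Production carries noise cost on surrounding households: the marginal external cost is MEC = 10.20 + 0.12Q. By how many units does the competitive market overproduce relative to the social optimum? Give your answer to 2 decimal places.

6.25 units

Market equilibrium (private): 50.57 + 0.42Q = 110.80 - 1.65Q → Q_m = 29.0966.
Social marginal cost = private MC + MEC = 60.77 + 0.54Q.
Set SMC = demand: 60.77 + 0.54Q = 110.80 - 1.65Q → Q* = 22.8447.
Gap = |29.0966 − 22.8447| = 6.2519.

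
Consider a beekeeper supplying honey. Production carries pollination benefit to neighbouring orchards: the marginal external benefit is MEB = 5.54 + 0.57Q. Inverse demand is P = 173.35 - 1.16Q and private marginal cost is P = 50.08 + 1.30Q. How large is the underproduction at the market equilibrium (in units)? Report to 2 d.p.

18.04 units

Market equilibrium (private): 50.08 + 1.30Q = 173.35 - 1.16Q → Q_m = 50.1098.
Social marginal cost = private MC − MEB = 44.54 + 0.73Q.
Set SMC = demand: 44.54 + 0.73Q = 173.35 - 1.16Q → Q* = 68.1534.
Gap = |50.1098 − 68.1534| = 18.0436.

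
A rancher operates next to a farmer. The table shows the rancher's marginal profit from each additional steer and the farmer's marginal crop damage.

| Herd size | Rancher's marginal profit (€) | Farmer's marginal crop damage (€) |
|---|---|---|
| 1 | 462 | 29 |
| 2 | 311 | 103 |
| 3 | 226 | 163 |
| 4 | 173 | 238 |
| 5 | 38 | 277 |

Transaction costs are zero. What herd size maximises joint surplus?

Bargaining reaches the level where marginal profit last exceeds marginal crop damage.
That holds through level 3 (226 ≥ 163) but not at 4 (173 < 238).

3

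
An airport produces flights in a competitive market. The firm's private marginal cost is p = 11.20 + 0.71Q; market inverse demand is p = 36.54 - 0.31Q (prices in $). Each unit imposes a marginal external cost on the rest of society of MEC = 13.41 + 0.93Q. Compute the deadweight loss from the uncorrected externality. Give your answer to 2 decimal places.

Market equilibrium (private): 11.20 + 0.71Q = 36.54 - 0.31Q → Q_m = 24.8431.
Social marginal cost = private MC + MEC = 24.61 + 1.64Q.
Set SMC = demand: 24.61 + 1.64Q = 36.54 - 0.31Q → Q* = 6.1179.
Height of the DWL triangle at Q_m is SMC(Q_m) − demand(Q_m) = MEC(Q_m) = 36.5141.
DWL = ½ × 18.7252 × 36.5141 = 341.8669.

DWL = $341.87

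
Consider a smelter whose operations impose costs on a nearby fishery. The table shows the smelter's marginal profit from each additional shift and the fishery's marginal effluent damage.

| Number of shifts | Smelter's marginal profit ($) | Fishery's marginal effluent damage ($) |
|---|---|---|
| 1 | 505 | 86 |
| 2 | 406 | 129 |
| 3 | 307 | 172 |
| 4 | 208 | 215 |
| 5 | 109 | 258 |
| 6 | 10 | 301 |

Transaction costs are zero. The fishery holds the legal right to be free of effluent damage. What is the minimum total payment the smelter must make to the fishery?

$387

Efficient level: marginal profit ≥ marginal effluent damage through level 3, so k* = 3.
With the fishery holding the right, the smelter must at least compensate total damage at k*: 86 + 129 + 172 = 387.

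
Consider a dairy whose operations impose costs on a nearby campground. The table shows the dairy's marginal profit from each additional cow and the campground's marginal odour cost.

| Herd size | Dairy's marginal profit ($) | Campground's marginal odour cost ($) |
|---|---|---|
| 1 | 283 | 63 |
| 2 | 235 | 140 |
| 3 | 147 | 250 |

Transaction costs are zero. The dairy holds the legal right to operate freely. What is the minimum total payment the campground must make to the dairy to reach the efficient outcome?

$147

Left alone the dairy would choose level 3 (marginal profit stays positive).
Efficient level: k* = 2 (marginal profit ≥ marginal odour cost through 2).
The campground must at least cover the dairy's forgone profit from cutting 3→2: 147 = 147.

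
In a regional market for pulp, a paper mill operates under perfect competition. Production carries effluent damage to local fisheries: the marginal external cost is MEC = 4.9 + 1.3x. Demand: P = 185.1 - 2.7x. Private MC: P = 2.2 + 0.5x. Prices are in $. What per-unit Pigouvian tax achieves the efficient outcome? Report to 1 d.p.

Social marginal cost = private MC + MEC = 7.1 + 1.8x.
Set SMC = demand: 7.1 + 1.8x = 185.1 - 2.7x → x* = 39.5556.
The Pigouvian tax equals MEC at x*: 4.9 + 1.3×39.5556 = 56.3223.

tax = $56.3 per unit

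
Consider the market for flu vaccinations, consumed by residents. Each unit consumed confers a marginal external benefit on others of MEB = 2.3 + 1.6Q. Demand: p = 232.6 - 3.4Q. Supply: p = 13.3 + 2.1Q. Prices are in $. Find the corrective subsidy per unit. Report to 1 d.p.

subsidy = $93.2 per unit

Social marginal benefit = demand + MEB = 234.9 - 1.8Q.
Set SMB = MC: 234.9 - 1.8Q = 13.3 + 2.1Q → Q* = 56.8205.
The Pigouvian subsidy equals MEB at Q*: 2.3 + 1.6×56.8205 = 93.2128.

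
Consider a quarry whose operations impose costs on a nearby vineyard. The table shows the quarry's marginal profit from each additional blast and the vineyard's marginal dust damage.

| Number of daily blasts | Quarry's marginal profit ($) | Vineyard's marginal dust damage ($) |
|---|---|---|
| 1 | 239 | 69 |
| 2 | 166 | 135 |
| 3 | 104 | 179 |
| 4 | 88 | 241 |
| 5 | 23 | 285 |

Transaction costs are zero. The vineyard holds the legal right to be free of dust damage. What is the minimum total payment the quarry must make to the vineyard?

Efficient level: marginal profit ≥ marginal dust damage through level 2, so k* = 2.
With the vineyard holding the right, the quarry must at least compensate total damage at k*: 69 + 135 = 204.

$204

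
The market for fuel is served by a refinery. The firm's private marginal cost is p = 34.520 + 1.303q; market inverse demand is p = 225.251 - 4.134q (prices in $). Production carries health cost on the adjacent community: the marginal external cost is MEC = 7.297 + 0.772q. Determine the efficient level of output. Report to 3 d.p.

Social marginal cost = private MC + MEC = 41.817 + 2.075q.
Set SMC = demand: 41.817 + 2.075q = 225.251 - 4.134q → q* = 29.5432.

q* = 29.543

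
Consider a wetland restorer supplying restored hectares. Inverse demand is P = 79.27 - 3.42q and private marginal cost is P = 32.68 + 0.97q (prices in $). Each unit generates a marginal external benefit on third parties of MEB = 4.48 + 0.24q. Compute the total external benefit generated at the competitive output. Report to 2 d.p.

$61.06

Market equilibrium (private): 32.68 + 0.97q = 79.27 - 3.42q → q_m = 10.6128.
Total external benefit = ∫₀^{q_m} (4.48 + 0.24q) dq = 4.48×10.6128 + ½×0.24×10.6128² = 61.0611.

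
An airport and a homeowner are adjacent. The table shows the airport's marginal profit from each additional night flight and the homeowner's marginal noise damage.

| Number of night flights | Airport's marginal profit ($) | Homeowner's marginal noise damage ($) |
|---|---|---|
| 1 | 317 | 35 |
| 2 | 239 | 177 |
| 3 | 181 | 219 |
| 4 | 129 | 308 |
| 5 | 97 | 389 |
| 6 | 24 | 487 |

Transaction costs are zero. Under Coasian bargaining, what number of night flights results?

Bargaining reaches the level where marginal profit last exceeds marginal noise damage.
That holds through level 2 (239 ≥ 177) but not at 3 (181 < 219).

2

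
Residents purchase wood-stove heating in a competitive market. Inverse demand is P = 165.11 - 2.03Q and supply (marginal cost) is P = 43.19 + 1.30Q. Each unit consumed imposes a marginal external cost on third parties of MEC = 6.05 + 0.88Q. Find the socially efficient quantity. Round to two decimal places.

Social marginal benefit = demand − MEC = 159.06 - 2.91Q.
Set SMB = MC: 159.06 - 2.91Q = 43.19 + 1.30Q → Q* = 27.5226.

Q* = 27.52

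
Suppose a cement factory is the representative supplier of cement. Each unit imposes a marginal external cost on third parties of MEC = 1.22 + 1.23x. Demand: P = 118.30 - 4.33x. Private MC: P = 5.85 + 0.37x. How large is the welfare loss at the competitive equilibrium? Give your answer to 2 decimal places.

DWL = 79.20

Market equilibrium (private): 5.85 + 0.37x = 118.30 - 4.33x → x_m = 23.9255.
Social marginal cost = private MC + MEC = 7.07 + 1.60x.
Set SMC = demand: 7.07 + 1.60x = 118.30 - 4.33x → x* = 18.7572.
The welfare-loss triangle has base |x_m − x*| and height MEC(x_m) (the vertical gap between SMC and demand is zero at x* and MEC at x_m).
DWL = ½ × 5.1683 × 30.6484 = 79.2001.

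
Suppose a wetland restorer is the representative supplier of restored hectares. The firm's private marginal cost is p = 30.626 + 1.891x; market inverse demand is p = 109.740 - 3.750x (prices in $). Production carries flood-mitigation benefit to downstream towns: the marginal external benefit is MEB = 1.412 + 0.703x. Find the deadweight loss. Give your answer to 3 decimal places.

Market equilibrium (private): 30.626 + 1.891x = 109.740 - 3.750x → x_m = 14.0248.
Social marginal cost = private MC − MEB = 29.214 + 1.188x.
Set SMC = demand: 29.214 + 1.188x = 109.740 - 3.750x → x* = 16.3074.
The welfare-loss triangle has base |x_m − x*| and height MEB(x_m) (the vertical gap between SMC and demand is zero at x* and MEB at x_m).
DWL = ½ × 2.2826 × 11.2714 = 12.8640.

DWL = $12.864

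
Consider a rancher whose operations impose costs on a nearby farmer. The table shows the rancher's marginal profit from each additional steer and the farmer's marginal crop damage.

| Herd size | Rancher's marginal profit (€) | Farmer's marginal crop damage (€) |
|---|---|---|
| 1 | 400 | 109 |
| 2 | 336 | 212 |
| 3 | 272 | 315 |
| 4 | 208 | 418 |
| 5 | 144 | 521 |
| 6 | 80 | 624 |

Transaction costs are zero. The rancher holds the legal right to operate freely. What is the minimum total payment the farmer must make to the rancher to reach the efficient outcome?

€704

Left alone the rancher would choose level 6 (marginal profit stays positive).
Efficient level: k* = 2 (marginal profit ≥ marginal crop damage through 2).
The farmer must at least cover the rancher's forgone profit from cutting 6→2: 272 + 208 + 144 + 80 = 704.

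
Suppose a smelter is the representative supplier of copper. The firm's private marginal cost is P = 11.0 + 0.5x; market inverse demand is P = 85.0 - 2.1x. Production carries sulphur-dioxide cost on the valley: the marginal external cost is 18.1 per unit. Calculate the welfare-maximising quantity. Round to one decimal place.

x* = 21.5

Social marginal cost = private MC + MEC = 29.1 + 0.5x.
Set SMC = demand: 29.1 + 0.5x = 85.0 - 2.1x → x* = 21.5000.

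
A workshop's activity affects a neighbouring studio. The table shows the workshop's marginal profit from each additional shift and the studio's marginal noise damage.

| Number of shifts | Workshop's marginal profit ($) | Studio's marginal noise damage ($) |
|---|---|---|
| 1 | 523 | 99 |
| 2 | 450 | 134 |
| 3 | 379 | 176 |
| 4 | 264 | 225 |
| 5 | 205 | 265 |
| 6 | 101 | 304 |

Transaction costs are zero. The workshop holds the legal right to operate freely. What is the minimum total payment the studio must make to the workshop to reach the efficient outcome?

Left alone the workshop would choose level 6 (marginal profit stays positive).
Efficient level: k* = 4 (marginal profit ≥ marginal noise damage through 4).
The studio must at least cover the workshop's forgone profit from cutting 6→4: 205 + 101 = 306.

$306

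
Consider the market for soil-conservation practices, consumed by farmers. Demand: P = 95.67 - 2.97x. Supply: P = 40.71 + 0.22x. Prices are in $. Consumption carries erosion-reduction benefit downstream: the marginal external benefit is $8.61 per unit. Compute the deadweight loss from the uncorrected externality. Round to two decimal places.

Market equilibrium (private): 40.71 + 0.22x = 95.67 - 2.97x → x_m = 17.2288.
Social marginal benefit = demand + MEB = 104.28 - 2.97x.
Set SMB = MC: 104.28 - 2.97x = 40.71 + 0.22x → x* = 19.9279.
The welfare-loss triangle has base |x_m − x*| and height MEB(x_m) (the vertical gap between SMB and MC is zero at x* and MEB at x_m).
DWL = ½ × 2.6991 × 8.6100 = 11.6196.

DWL = $11.62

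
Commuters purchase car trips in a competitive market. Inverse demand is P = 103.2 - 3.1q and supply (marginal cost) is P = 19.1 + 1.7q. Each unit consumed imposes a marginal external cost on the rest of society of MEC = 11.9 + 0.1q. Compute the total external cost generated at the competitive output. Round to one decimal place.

Market equilibrium (private): 19.1 + 1.7q = 103.2 - 3.1q → q_m = 17.5208.
Total external cost = ∫₀^{q_m} (11.9 + 0.1q) dq = 11.9×17.5208 + ½×0.1×17.5208² = 223.8464.

223.8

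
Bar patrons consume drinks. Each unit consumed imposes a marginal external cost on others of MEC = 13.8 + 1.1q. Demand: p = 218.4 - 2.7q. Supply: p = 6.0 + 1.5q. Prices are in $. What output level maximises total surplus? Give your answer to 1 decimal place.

Social marginal benefit = demand − MEC = 204.6 - 3.8q.
Set SMB = MC: 204.6 - 3.8q = 6.0 + 1.5q → q* = 37.4717.

q* = 37.5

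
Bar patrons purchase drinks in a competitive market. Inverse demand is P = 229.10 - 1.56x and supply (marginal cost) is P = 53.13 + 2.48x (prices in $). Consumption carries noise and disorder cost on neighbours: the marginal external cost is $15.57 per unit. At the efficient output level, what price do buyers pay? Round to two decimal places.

Social marginal benefit = demand − MEC = 213.53 - 1.56x.
Set SMB = MC: 213.53 - 1.56x = 53.13 + 2.48x → x* = 39.7030.
Consumer price on the demand curve at x*: 229.10 − 1.56×39.7030 = 167.1633.

P = $167.16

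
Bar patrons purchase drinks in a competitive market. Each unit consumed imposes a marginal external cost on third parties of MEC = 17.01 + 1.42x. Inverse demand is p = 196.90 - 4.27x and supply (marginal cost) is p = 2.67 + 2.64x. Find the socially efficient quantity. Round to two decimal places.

Social marginal benefit = demand − MEC = 179.89 - 5.69x.
Set SMB = MC: 179.89 - 5.69x = 2.67 + 2.64x → x* = 21.2749.

x* = 21.27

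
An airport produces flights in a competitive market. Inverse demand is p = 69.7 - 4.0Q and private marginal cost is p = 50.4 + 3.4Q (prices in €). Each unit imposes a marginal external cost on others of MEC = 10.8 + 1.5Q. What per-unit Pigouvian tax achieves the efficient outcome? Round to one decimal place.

tax = €12.2 per unit

Social marginal cost = private MC + MEC = 61.2 + 4.9Q.
Set SMC = demand: 61.2 + 4.9Q = 69.7 - 4.0Q → Q* = 0.9551.
The Pigouvian tax equals MEC at Q*: 10.8 + 1.5×0.9551 = 12.2327.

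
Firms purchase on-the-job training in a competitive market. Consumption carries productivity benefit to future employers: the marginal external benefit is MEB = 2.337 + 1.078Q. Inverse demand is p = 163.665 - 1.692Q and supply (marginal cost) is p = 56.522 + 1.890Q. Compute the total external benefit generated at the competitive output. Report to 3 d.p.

Market equilibrium (private): 56.522 + 1.890Q = 163.665 - 1.692Q → Q_m = 29.9115.
Total external benefit = ∫₀^{Q_m} (2.337 + 1.078Q) dQ = 2.337×29.9115 + ½×1.078×29.9115² = 552.1453.

552.145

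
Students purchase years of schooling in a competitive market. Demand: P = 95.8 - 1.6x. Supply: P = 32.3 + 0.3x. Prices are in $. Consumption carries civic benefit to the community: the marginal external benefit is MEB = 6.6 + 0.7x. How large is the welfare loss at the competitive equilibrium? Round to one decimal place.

Market equilibrium (private): 32.3 + 0.3x = 95.8 - 1.6x → x_m = 33.4211.
Social marginal benefit = demand + MEB = 102.4 - 0.9x.
Set SMB = MC: 102.4 - 0.9x = 32.3 + 0.3x → x* = 58.4167.
Height of the DWL triangle at x_m is SMB(x_m) − MC(x_m) = MEB(x_m) = 29.9947.
DWL = ½ × 24.9956 × 29.9947 = 374.8678.

DWL = $374.9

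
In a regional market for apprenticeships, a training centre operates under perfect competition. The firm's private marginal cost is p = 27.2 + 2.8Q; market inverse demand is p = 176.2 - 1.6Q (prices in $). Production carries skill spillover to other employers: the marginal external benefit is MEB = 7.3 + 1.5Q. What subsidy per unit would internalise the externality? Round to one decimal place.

Social marginal cost = private MC − MEB = 19.9 + 1.3Q.
Set SMC = demand: 19.9 + 1.3Q = 176.2 - 1.6Q → Q* = 53.8966.
The Pigouvian subsidy equals MEB at Q*: 7.3 + 1.5×53.8966 = 88.1449.

subsidy = $88.1 per unit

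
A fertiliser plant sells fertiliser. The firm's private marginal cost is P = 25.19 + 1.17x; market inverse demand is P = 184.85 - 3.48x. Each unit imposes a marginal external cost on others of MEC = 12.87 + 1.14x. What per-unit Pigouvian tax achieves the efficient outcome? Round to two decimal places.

tax = 41.77 per unit

Social marginal cost = private MC + MEC = 38.06 + 2.31x.
Set SMC = demand: 38.06 + 2.31x = 184.85 - 3.48x → x* = 25.3523.
The Pigouvian tax equals MEC at x*: 12.87 + 1.14×25.3523 = 41.7716.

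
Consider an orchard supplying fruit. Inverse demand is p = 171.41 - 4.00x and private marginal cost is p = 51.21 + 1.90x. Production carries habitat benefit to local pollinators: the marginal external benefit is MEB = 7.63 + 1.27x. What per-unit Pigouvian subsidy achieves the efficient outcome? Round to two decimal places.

Social marginal cost = private MC − MEB = 43.58 + 0.63x.
Set SMC = demand: 43.58 + 0.63x = 171.41 - 4.00x → x* = 27.6091.
The Pigouvian subsidy equals MEB at x*: 7.63 + 1.27×27.6091 = 42.6936.

subsidy = 42.69 per unit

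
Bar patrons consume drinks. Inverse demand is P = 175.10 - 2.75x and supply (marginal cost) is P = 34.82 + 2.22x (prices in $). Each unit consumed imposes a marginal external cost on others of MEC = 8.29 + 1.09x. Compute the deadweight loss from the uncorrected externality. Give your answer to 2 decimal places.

Market equilibrium (private): 34.82 + 2.22x = 175.10 - 2.75x → x_m = 28.2254.
Social marginal benefit = demand − MEC = 166.81 - 3.84x.
Set SMB = MC: 166.81 - 3.84x = 34.82 + 2.22x → x* = 21.7805.
Between x* and x_m the wedge MC − SMB runs linearly from 0 to MEC(x_m), so the loss is a triangle.
DWL = ½ × 6.4449 × 39.0556 = 125.8547.

DWL = $125.85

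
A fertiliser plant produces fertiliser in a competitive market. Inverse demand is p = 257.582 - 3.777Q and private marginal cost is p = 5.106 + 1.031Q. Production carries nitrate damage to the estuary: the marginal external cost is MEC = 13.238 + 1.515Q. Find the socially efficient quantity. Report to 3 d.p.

Q* = 37.836

Social marginal cost = private MC + MEC = 18.344 + 2.546Q.
Set SMC = demand: 18.344 + 2.546Q = 257.582 - 3.777Q → Q* = 37.8362.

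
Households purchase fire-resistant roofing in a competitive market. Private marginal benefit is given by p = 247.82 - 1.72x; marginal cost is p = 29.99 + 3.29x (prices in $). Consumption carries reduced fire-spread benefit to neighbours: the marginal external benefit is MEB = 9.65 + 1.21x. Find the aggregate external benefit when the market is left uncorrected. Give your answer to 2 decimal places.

$1563.28

Market equilibrium (private): 29.99 + 3.29x = 247.82 - 1.72x → x_m = 43.4790.
Total external benefit = ∫₀^{x_m} (9.65 + 1.21x) dx = 9.65×43.4790 + ½×1.21×43.4790² = 1563.2785.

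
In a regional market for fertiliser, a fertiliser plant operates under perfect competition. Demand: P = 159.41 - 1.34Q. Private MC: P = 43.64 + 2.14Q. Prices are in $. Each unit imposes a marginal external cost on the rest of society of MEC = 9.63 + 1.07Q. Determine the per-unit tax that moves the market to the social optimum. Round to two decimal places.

Social marginal cost = private MC + MEC = 53.27 + 3.21Q.
Set SMC = demand: 53.27 + 3.21Q = 159.41 - 1.34Q → Q* = 23.3275.
The Pigouvian tax equals MEC at Q*: 9.63 + 1.07×23.3275 = 34.5904.

tax = $34.59 per unit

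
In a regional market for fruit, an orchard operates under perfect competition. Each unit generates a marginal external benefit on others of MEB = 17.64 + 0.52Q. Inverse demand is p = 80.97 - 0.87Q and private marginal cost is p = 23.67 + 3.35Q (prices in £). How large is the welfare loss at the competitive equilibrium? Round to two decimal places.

Market equilibrium (private): 23.67 + 3.35Q = 80.97 - 0.87Q → Q_m = 13.5782.
Social marginal cost = private MC − MEB = 6.03 + 2.83Q.
Set SMC = demand: 6.03 + 2.83Q = 80.97 - 0.87Q → Q* = 20.2541.
The loss is the area between SMC and demand from Q* to Q_m; with linear curves that's a triangle of height MEB(Q_m).
DWL = ½ × 6.6759 × 24.7007 = 82.4497.

DWL = £82.45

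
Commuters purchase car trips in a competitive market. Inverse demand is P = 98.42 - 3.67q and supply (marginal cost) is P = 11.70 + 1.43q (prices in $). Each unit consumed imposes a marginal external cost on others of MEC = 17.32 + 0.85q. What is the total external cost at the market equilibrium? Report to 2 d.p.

$417.39

Market equilibrium (private): 11.70 + 1.43q = 98.42 - 3.67q → q_m = 17.0039.
Total external cost = ∫₀^{q_m} (17.32 + 0.85q) dq = 17.32×17.0039 + ½×0.85×17.0039² = 417.3889.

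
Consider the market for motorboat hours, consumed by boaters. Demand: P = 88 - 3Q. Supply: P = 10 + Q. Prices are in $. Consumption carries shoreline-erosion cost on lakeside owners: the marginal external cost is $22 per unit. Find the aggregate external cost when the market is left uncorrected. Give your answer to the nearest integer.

$429

Market equilibrium (private): 10 + Q = 88 - 3Q → Q_m = 19.5000.
Total external cost = MEC × Q_m = 22 × 19.5000 = 429.0000.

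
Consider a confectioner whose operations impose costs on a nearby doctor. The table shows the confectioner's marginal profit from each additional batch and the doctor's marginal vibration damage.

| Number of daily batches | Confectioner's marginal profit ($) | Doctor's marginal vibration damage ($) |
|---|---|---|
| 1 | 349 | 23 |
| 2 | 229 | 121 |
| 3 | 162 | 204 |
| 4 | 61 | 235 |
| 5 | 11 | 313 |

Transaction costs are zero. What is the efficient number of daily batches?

Bargaining reaches the level where marginal profit last exceeds marginal vibration damage.
That holds through level 2 (229 ≥ 121) but not at 3 (162 < 204).

2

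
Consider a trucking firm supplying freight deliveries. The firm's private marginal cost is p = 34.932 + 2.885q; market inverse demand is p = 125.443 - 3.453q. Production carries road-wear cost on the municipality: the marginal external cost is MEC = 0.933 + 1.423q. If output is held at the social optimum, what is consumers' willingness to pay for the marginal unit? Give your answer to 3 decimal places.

P = 85.588

Social marginal cost = private MC + MEC = 35.865 + 4.308q.
Set SMC = demand: 35.865 + 4.308q = 125.443 - 3.453q → q* = 11.5421.
Consumer price on the demand curve at q*: 125.443 − 3.453×11.5421 = 85.5881.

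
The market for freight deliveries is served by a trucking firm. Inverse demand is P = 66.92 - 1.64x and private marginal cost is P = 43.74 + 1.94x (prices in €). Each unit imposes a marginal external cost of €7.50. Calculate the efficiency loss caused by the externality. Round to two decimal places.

Market equilibrium (private): 43.74 + 1.94x = 66.92 - 1.64x → x_m = 6.4749.
Social marginal cost = private MC + MEC = 51.24 + 1.94x.
Set SMC = demand: 51.24 + 1.94x = 66.92 - 1.64x → x* = 4.3799.
Height of the DWL triangle at x_m is SMC(x_m) − demand(x_m) = MEC(x_m) = 7.5000.
DWL = ½ × 2.0950 × 7.5000 = 7.8563.

DWL = €7.86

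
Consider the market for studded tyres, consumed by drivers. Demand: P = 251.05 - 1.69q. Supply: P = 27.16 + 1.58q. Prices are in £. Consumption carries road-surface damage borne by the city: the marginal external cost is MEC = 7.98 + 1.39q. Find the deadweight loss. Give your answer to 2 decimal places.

Market equilibrium (private): 27.16 + 1.58q = 251.05 - 1.69q → q_m = 68.4679.
Social marginal benefit = demand − MEC = 243.07 - 3.08q.
Set SMB = MC: 243.07 - 3.08q = 27.16 + 1.58q → q* = 46.3326.
The welfare-loss triangle has base |q_m − q*| and height MEC(q_m) (the vertical gap between SMB and MC is zero at q* and MEC at q_m).
DWL = ½ × 22.1353 × 103.1504 = 1141.6325.

DWL = £1141.63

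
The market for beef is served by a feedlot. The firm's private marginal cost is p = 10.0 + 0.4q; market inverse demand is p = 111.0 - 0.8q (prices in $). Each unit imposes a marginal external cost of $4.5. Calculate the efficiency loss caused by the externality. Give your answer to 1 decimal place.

DWL = $8.4

Market equilibrium (private): 10.0 + 0.4q = 111.0 - 0.8q → q_m = 84.1667.
Social marginal cost = private MC + MEC = 14.5 + 0.4q.
Set SMC = demand: 14.5 + 0.4q = 111.0 - 0.8q → q* = 80.4167.
Height of the DWL triangle at q_m is SMC(q_m) − demand(q_m) = MEC(q_m) = 4.5000.
DWL = ½ × 3.7500 × 4.5000 = 8.4375.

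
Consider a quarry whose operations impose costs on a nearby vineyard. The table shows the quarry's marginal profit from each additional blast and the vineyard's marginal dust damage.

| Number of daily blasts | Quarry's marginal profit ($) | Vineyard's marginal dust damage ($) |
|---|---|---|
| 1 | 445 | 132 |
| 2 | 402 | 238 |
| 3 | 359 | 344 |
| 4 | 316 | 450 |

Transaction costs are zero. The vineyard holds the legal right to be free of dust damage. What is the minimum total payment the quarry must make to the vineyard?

Efficient level: marginal profit ≥ marginal dust damage through level 3, so k* = 3.
With the vineyard holding the right, the quarry must at least compensate total damage at k*: 132 + 238 + 344 = 714.

$714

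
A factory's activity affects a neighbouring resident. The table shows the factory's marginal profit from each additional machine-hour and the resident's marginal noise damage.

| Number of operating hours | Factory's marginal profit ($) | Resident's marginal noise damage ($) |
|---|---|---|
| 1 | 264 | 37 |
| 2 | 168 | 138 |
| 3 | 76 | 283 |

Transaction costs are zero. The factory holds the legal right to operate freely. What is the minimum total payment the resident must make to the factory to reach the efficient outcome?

Left alone the factory would choose level 3 (marginal profit stays positive).
Efficient level: k* = 2 (marginal profit ≥ marginal noise damage through 2).
The resident must at least cover the factory's forgone profit from cutting 3→2: 76 = 76.

$76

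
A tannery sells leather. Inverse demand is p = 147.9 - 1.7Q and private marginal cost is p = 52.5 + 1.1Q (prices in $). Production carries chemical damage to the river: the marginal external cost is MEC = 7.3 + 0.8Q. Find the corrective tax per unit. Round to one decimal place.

tax = $26.9 per unit

Social marginal cost = private MC + MEC = 59.8 + 1.9Q.
Set SMC = demand: 59.8 + 1.9Q = 147.9 - 1.7Q → Q* = 24.4722.
The Pigouvian tax equals MEC at Q*: 7.3 + 0.8×24.4722 = 26.8778.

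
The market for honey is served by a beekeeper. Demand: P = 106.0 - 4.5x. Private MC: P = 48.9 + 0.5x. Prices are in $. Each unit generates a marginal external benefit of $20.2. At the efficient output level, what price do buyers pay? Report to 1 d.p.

P = $36.4

Social marginal cost = private MC − MEB = 28.7 + 0.5x.
Set SMC = demand: 28.7 + 0.5x = 106.0 - 4.5x → x* = 15.4600.
Consumer price on the demand curve at x*: 106.0 − 4.5×15.4600 = 36.4300.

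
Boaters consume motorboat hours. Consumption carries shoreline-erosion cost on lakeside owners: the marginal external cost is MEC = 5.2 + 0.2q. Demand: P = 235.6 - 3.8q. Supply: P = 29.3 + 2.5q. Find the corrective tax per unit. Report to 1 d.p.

Social marginal benefit = demand − MEC = 230.4 - 4.0q.
Set SMB = MC: 230.4 - 4.0q = 29.3 + 2.5q → q* = 30.9385.
The Pigouvian tax equals MEC at q*: 5.2 + 0.2×30.9385 = 11.3877.

tax = 11.4 per unit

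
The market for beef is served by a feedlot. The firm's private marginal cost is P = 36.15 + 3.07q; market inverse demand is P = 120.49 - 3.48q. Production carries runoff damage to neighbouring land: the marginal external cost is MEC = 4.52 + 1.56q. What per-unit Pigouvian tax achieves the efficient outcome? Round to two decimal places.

tax = 19.87 per unit

Social marginal cost = private MC + MEC = 40.67 + 4.63q.
Set SMC = demand: 40.67 + 4.63q = 120.49 - 3.48q → q* = 9.8422.
The Pigouvian tax equals MEC at q*: 4.52 + 1.56×9.8422 = 19.8738.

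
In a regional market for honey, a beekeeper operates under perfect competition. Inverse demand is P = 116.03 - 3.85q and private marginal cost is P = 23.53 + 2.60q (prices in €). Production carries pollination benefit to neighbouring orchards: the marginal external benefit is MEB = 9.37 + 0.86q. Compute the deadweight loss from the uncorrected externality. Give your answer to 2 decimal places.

DWL = €42.13

Market equilibrium (private): 23.53 + 2.60q = 116.03 - 3.85q → q_m = 14.3411.
Social marginal cost = private MC − MEB = 14.16 + 1.74q.
Set SMC = demand: 14.16 + 1.74q = 116.03 - 3.85q → q* = 18.2236.
Between q* and q_m the wedge demand − SMC runs linearly from 0 to MEB(q_m), so the loss is a triangle.
DWL = ½ × 3.8825 × 21.7033 = 42.1315.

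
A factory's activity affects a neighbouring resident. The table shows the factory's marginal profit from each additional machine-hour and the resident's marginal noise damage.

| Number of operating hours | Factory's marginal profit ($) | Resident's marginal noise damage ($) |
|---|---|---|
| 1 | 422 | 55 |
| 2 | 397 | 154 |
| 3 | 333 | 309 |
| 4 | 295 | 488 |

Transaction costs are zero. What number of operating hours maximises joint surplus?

Bargaining reaches the level where marginal profit last exceeds marginal noise damage.
That holds through level 3 (333 ≥ 309) but not at 4 (295 < 488).

3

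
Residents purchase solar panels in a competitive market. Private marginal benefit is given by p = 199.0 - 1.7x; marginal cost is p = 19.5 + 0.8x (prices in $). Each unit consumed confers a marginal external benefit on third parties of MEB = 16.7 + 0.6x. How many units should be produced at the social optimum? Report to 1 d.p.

Social marginal benefit = demand + MEB = 215.7 - 1.1x.
Set SMB = MC: 215.7 - 1.1x = 19.5 + 0.8x → x* = 103.2632.

x* = 103.3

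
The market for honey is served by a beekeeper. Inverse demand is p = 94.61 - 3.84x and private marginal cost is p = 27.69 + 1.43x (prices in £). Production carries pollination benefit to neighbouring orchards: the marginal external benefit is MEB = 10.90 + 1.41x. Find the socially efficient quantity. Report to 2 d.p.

Social marginal cost = private MC − MEB = 16.79 + 0.02x.
Set SMC = demand: 16.79 + 0.02x = 94.61 - 3.84x → x* = 20.1606.

x* = 20.16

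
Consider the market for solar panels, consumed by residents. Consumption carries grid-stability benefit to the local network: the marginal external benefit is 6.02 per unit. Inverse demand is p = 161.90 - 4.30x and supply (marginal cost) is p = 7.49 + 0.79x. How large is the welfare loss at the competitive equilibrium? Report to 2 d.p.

Market equilibrium (private): 7.49 + 0.79x = 161.90 - 4.30x → x_m = 30.3360.
Social marginal benefit = demand + MEB = 167.92 - 4.30x.
Set SMB = MC: 167.92 - 4.30x = 7.49 + 0.79x → x* = 31.5187.
Between x* and x_m the wedge SMB − MC runs linearly from 0 to MEB(x_m), so the loss is a triangle.
DWL = ½ × 1.1827 × 6.0200 = 3.5599.

DWL = 3.56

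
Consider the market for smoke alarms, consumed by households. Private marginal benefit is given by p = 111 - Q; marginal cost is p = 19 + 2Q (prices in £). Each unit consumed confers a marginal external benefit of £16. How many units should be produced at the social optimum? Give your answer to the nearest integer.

Social marginal benefit = demand + MEB = 127 - Q.
Set SMB = MC: 127 - Q = 19 + 2Q → Q* = 36.0000.

Q* = 36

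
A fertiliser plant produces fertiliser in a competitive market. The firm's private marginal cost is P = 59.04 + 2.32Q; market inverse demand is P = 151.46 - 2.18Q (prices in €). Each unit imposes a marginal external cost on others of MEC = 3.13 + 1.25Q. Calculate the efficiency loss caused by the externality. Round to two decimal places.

Market equilibrium (private): 59.04 + 2.32Q = 151.46 - 2.18Q → Q_m = 20.5378.
Social marginal cost = private MC + MEC = 62.17 + 3.57Q.
Set SMC = demand: 62.17 + 3.57Q = 151.46 - 2.18Q → Q* = 15.5287.
The welfare-loss triangle has base |Q_m − Q*| and height MEC(Q_m) (the vertical gap between SMC and demand is zero at Q* and MEC at Q_m).
DWL = ½ × 5.0091 × 28.8022 = 72.1366.

DWL = €72.14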